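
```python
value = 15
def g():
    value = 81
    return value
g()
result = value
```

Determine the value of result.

Step 1: Global value = 15.
Step 2: g() creates local value = 81 (shadow, not modification).
Step 3: After g() returns, global value is unchanged. result = 15

The answer is 15.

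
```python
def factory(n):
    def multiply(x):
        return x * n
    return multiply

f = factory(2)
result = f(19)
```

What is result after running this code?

Step 1: factory(2) returns multiply closure with n = 2.
Step 2: f(19) computes 19 * 2 = 38.
Step 3: result = 38

The answer is 38.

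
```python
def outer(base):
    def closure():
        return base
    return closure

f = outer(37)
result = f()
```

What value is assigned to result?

Step 1: outer(37) creates closure capturing base = 37.
Step 2: f() returns the captured base = 37.
Step 3: result = 37

The answer is 37.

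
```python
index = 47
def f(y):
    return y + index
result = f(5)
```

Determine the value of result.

Step 1: index = 47 is defined globally.
Step 2: f(5) uses parameter y = 5 and looks up index from global scope = 47.
Step 3: result = 5 + 47 = 52

The answer is 52.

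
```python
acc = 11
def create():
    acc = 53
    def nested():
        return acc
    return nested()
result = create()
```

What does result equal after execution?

Step 1: acc = 11 globally, but create() defines acc = 53 locally.
Step 2: nested() looks up acc. Not in local scope, so checks enclosing scope (create) and finds acc = 53.
Step 3: result = 53

The answer is 53.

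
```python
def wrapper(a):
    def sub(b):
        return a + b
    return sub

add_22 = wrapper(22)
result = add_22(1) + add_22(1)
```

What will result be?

Step 1: add_22 captures a = 22.
Step 2: add_22(1) = 22 + 1 = 23, called twice.
Step 3: result = 23 + 23 = 46

The answer is 46.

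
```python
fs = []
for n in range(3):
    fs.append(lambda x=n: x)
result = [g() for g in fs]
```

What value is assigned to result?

Step 1: Default arg x=n captures n at each iteration.
Step 2: Each lambda has its own default: 0, 1, ..., 2.
Step 3: result = [0, 1, 2]

The answer is [0, 1, 2].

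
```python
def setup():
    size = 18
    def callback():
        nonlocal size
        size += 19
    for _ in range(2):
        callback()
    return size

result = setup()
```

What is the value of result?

Step 1: size = 18.
Step 2: callback() is called 2 times in a loop, each adding 19 via nonlocal.
Step 3: size = 18 + 19 * 2 = 56

The answer is 56.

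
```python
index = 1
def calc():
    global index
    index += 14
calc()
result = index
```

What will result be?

Step 1: index = 1 globally.
Step 2: calc() modifies global index: index += 14 = 15.
Step 3: result = 15

The answer is 15.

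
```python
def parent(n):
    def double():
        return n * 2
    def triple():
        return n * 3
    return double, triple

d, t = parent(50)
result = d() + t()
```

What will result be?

Step 1: Both closures capture the same n = 50.
Step 2: d() = 50 * 2 = 100, t() = 50 * 3 = 150.
Step 3: result = 100 + 150 = 250

The answer is 250.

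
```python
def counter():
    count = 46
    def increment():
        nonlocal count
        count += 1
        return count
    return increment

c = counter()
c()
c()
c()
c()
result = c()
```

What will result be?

Step 1: counter() creates closure with count = 46.
Step 2: Each c() call increments count via nonlocal. After 5 calls: 46 + 5 = 51.
Step 3: result = 51

The answer is 51.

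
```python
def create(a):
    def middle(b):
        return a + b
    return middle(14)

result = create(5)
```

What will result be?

Step 1: create(5) passes a = 5.
Step 2: middle(14) has b = 14, reads a = 5 from enclosing.
Step 3: result = 5 + 14 = 19

The answer is 19.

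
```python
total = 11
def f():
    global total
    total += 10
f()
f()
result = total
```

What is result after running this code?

Step 1: total = 11.
Step 2: First f(): total = 11 + 10 = 21.
Step 3: Second f(): total = 21 + 10 = 31. result = 31

The answer is 31.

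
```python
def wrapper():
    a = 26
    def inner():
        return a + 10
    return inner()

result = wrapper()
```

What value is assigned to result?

Step 1: wrapper() defines a = 26.
Step 2: inner() reads a = 26 from enclosing scope, returns 26 + 10 = 36.
Step 3: result = 36

The answer is 36.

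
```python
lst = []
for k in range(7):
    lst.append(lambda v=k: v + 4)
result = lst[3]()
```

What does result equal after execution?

Step 1: Default argument v=k captures k's value at definition time.
Step 2: lst[3] was defined when k = 3, so v defaults to 3.
Step 3: result = 3 + 4 = 7 (default arg fixes the late binding issue)

The answer is 7.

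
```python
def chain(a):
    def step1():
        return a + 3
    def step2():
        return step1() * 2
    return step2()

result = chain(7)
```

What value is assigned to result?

Step 1: chain(7) captures a = 7.
Step 2: step2() calls step1() which returns 7 + 3 = 10.
Step 3: step2() returns 10 * 2 = 20

The answer is 20.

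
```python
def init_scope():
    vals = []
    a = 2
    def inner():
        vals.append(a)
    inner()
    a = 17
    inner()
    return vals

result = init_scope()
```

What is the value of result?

Step 1: a = 2. inner() appends current a to vals.
Step 2: First inner(): appends 2. Then a = 17.
Step 3: Second inner(): appends 17 (closure sees updated a). result = [2, 17]

The answer is [2, 17].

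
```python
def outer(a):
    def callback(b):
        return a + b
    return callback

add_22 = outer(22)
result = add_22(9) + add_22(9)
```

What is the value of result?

Step 1: add_22 captures a = 22.
Step 2: add_22(9) = 22 + 9 = 31, called twice.
Step 3: result = 31 + 31 = 62

The answer is 62.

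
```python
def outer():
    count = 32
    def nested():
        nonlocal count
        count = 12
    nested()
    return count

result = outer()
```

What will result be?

Step 1: outer() sets count = 32.
Step 2: nested() uses nonlocal to reassign count = 12.
Step 3: result = 12

The answer is 12.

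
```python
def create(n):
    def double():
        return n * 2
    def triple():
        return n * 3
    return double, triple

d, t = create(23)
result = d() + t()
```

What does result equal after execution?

Step 1: Both closures capture the same n = 23.
Step 2: d() = 23 * 2 = 46, t() = 23 * 3 = 69.
Step 3: result = 46 + 69 = 115

The answer is 115.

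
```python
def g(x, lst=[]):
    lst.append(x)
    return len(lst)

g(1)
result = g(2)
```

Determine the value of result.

Step 1: Mutable default list persists between calls.
Step 2: First call: lst = [1], len = 1. Second call: lst = [1, 2], len = 2.
Step 3: result = 2

The answer is 2.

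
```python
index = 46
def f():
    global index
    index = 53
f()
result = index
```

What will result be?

Step 1: index = 46 globally.
Step 2: f() declares global index and sets it to 53.
Step 3: After f(), global index = 53. result = 53

The answer is 53.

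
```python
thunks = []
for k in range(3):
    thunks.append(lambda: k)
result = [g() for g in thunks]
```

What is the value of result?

Step 1: All 3 lambdas share the same variable k.
Step 2: After the loop, k = 2.
Step 3: Each call returns 2. result = [2, 2, 2]

The answer is [2, 2, 2].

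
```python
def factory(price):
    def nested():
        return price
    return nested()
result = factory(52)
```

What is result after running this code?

Step 1: factory(52) binds parameter price = 52.
Step 2: nested() looks up price in enclosing scope and finds the parameter price = 52.
Step 3: result = 52

The answer is 52.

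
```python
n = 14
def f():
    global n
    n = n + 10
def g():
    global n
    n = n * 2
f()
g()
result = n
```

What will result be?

Step 1: n = 14.
Step 2: f() adds 10: n = 14 + 10 = 24.
Step 3: g() doubles: n = 24 * 2 = 48.
Step 4: result = 48

The answer is 48.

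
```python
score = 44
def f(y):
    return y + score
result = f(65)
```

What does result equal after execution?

Step 1: score = 44 is defined globally.
Step 2: f(65) uses parameter y = 65 and looks up score from global scope = 44.
Step 3: result = 65 + 44 = 109

The answer is 109.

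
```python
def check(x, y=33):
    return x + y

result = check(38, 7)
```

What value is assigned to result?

Step 1: check(38, 7) overrides default y with 7.
Step 2: Returns 38 + 7 = 45.
Step 3: result = 45

The answer is 45.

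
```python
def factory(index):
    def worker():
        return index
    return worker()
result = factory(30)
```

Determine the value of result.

Step 1: factory(30) binds parameter index = 30.
Step 2: worker() looks up index in enclosing scope and finds the parameter index = 30.
Step 3: result = 30

The answer is 30.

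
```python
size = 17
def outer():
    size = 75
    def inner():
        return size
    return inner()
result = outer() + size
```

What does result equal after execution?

Step 1: Global size = 17. outer() shadows with size = 75.
Step 2: inner() returns enclosing size = 75. outer() = 75.
Step 3: result = 75 + global size (17) = 92

The answer is 92.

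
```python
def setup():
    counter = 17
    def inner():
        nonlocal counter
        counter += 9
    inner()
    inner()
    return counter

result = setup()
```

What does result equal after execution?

Step 1: counter starts at 17.
Step 2: inner() is called 2 times, each adding 9.
Step 3: counter = 17 + 9 * 2 = 35

The answer is 35.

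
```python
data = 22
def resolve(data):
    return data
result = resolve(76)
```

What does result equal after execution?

Step 1: Global data = 22.
Step 2: resolve(76) takes parameter data = 76, which shadows the global.
Step 3: result = 76

The answer is 76.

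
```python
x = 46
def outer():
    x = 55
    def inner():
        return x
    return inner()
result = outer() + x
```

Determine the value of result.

Step 1: Global x = 46. outer() shadows with x = 55.
Step 2: inner() returns enclosing x = 55. outer() = 55.
Step 3: result = 55 + global x (46) = 101

The answer is 101.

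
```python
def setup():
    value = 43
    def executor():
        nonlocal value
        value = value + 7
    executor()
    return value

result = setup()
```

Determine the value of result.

Step 1: setup() sets value = 43.
Step 2: executor() uses nonlocal to modify value in setup's scope: value = 43 + 7 = 50.
Step 3: setup() returns the modified value = 50

The answer is 50.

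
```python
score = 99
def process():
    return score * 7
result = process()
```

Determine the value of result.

Step 1: score = 99 is defined globally.
Step 2: process() looks up score from global scope = 99, then computes 99 * 7 = 693.
Step 3: result = 693

The answer is 693.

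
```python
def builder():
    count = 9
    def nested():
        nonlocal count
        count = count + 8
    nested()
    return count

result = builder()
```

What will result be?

Step 1: builder() sets count = 9.
Step 2: nested() uses nonlocal to modify count in builder's scope: count = 9 + 8 = 17.
Step 3: builder() returns the modified count = 17

The answer is 17.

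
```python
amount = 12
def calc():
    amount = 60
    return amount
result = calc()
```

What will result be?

Step 1: Global amount = 12.
Step 2: calc() creates local amount = 60, shadowing the global.
Step 3: Returns local amount = 60. result = 60

The answer is 60.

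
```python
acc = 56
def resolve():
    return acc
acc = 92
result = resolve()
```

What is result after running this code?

Step 1: acc is first set to 56, then reassigned to 92.
Step 2: resolve() is called after the reassignment, so it looks up the current global acc = 92.
Step 3: result = 92

The answer is 92.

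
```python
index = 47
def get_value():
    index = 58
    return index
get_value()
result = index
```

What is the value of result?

Step 1: Global index = 47.
Step 2: get_value() creates local index = 58 (shadow, not modification).
Step 3: After get_value() returns, global index is unchanged. result = 47

The answer is 47.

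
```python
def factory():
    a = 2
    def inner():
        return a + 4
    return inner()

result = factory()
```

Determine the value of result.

Step 1: factory() defines a = 2.
Step 2: inner() reads a = 2 from enclosing scope, returns 2 + 4 = 6.
Step 3: result = 6

The answer is 6.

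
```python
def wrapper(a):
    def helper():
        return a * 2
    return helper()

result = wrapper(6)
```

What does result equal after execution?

Step 1: wrapper(6) binds parameter a = 6.
Step 2: helper() accesses a = 6 from enclosing scope.
Step 3: result = 6 * 2 = 12

The answer is 12.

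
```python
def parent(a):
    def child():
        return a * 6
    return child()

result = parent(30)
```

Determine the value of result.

Step 1: parent(30) binds parameter a = 30.
Step 2: child() accesses a = 30 from enclosing scope.
Step 3: result = 30 * 6 = 180

The answer is 180.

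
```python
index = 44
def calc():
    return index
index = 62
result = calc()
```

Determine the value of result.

Step 1: index is first set to 44, then reassigned to 62.
Step 2: calc() is called after the reassignment, so it looks up the current global index = 62.
Step 3: result = 62

The answer is 62.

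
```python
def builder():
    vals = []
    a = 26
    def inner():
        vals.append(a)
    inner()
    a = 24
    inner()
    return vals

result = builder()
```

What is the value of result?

Step 1: a = 26. inner() appends current a to vals.
Step 2: First inner(): appends 26. Then a = 24.
Step 3: Second inner(): appends 24 (closure sees updated a). result = [26, 24]

The answer is [26, 24].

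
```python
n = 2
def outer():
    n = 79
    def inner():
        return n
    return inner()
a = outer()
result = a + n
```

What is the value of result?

Step 1: outer() has local n = 79. inner() reads from enclosing.
Step 2: outer() returns 79. Global n = 2 unchanged.
Step 3: result = 79 + 2 = 81

The answer is 81.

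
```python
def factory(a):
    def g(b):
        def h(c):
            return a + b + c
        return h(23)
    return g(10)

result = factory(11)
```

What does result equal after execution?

Step 1: a = 11, b = 10, c = 23 across three nested scopes.
Step 2: h() accesses all three via LEGB rule.
Step 3: result = 11 + 10 + 23 = 44

The answer is 44.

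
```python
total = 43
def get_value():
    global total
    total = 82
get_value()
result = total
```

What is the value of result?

Step 1: total = 43 globally.
Step 2: get_value() declares global total and sets it to 82.
Step 3: After get_value(), global total = 82. result = 82

The answer is 82.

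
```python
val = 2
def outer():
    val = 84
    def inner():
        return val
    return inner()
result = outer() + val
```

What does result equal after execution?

Step 1: Global val = 2. outer() shadows with val = 84.
Step 2: inner() returns enclosing val = 84. outer() = 84.
Step 3: result = 84 + global val (2) = 86

The answer is 86.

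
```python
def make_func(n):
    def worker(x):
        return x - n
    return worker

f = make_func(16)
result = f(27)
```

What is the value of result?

Step 1: make_func(16) creates a closure capturing n = 16.
Step 2: f(27) computes 27 - 16 = 11.
Step 3: result = 11

The answer is 11.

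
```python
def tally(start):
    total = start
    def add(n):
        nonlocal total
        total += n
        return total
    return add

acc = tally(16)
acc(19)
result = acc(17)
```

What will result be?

Step 1: tally(16) creates closure with total = 16.
Step 2: First acc(19): total = 16 + 19 = 35.
Step 3: Second acc(17): total = 35 + 17 = 52. result = 52

The answer is 52.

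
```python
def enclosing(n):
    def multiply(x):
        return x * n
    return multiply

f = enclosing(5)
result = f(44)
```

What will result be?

Step 1: enclosing(5) returns multiply closure with n = 5.
Step 2: f(44) computes 44 * 5 = 220.
Step 3: result = 220

The answer is 220.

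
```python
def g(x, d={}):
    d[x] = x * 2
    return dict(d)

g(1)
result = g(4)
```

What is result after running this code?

Step 1: Mutable default dict is shared across calls.
Step 2: First call adds 1: 2. Second call adds 4: 8.
Step 3: result = {1: 2, 4: 8}

The answer is {1: 2, 4: 8}.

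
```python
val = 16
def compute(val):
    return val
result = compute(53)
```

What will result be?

Step 1: Global val = 16.
Step 2: compute(53) takes parameter val = 53, which shadows the global.
Step 3: result = 53

The answer is 53.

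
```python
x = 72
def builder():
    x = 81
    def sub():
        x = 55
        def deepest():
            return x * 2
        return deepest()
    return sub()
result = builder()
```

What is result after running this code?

Step 1: deepest() looks up x through LEGB: not local, finds x = 55 in enclosing sub().
Step 2: Returns 55 * 2 = 110.
Step 3: result = 110

The answer is 110.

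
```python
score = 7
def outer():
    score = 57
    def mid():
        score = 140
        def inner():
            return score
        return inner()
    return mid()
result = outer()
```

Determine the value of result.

Step 1: Three levels of shadowing: global 7, outer 57, mid 140.
Step 2: inner() finds score = 140 in enclosing mid() scope.
Step 3: result = 140

The answer is 140.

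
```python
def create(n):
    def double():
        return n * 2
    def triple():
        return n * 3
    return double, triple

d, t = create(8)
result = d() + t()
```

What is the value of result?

Step 1: Both closures capture the same n = 8.
Step 2: d() = 8 * 2 = 16, t() = 8 * 3 = 24.
Step 3: result = 16 + 24 = 40

The answer is 40.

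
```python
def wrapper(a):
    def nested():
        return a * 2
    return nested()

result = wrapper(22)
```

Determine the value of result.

Step 1: wrapper(22) binds parameter a = 22.
Step 2: nested() accesses a = 22 from enclosing scope.
Step 3: result = 22 * 2 = 44

The answer is 44.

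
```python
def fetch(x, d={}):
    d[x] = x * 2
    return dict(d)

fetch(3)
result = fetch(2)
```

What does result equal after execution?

Step 1: Mutable default dict is shared across calls.
Step 2: First call adds 3: 6. Second call adds 2: 4.
Step 3: result = {3: 6, 2: 4}

The answer is {3: 6, 2: 4}.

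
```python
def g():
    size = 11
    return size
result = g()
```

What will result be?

Step 1: g() defines size = 11 in its local scope.
Step 2: return size finds the local variable size = 11.
Step 3: result = 11

The answer is 11.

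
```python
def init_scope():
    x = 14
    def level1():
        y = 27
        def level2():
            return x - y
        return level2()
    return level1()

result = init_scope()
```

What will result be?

Step 1: x = 14 in init_scope. y = 27 in level1.
Step 2: level2() reads x = 14 and y = 27 from enclosing scopes.
Step 3: result = 14 - 27 = -13

The answer is -13.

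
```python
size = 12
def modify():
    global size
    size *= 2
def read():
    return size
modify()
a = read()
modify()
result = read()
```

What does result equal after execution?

Step 1: size = 12.
Step 2: First modify(): size = 12 * 2 = 24.
Step 3: Second modify(): size = 24 * 2 = 48.
Step 4: read() returns 48

The answer is 48.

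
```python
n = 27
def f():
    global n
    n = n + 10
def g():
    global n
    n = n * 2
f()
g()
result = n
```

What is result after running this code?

Step 1: n = 27.
Step 2: f() adds 10: n = 27 + 10 = 37.
Step 3: g() doubles: n = 37 * 2 = 74.
Step 4: result = 74

The answer is 74.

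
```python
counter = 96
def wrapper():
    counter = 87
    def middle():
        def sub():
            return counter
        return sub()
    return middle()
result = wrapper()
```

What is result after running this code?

Step 1: wrapper() defines counter = 87. middle() and sub() have no local counter.
Step 2: sub() checks local (none), enclosing middle() (none), enclosing wrapper() and finds counter = 87.
Step 3: result = 87

The answer is 87.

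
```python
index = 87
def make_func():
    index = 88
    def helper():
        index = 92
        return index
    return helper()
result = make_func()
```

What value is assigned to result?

Step 1: Three scopes define index: global (87), make_func (88), helper (92).
Step 2: helper() has its own local index = 92, which shadows both enclosing and global.
Step 3: result = 92 (local wins in LEGB)

The answer is 92.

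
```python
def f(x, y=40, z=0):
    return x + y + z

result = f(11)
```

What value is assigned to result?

Step 1: f(11) uses defaults y = 40, z = 0.
Step 2: Returns 11 + 40 + 0 = 51.
Step 3: result = 51

The answer is 51.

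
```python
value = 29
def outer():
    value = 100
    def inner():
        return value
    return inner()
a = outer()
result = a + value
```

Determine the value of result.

Step 1: outer() has local value = 100. inner() reads from enclosing.
Step 2: outer() returns 100. Global value = 29 unchanged.
Step 3: result = 100 + 29 = 129

The answer is 129.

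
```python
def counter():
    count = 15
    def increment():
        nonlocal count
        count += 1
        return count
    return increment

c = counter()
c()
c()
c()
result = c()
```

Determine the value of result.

Step 1: counter() creates closure with count = 15.
Step 2: Each c() call increments count via nonlocal. After 4 calls: 15 + 4 = 19.
Step 3: result = 19

The answer is 19.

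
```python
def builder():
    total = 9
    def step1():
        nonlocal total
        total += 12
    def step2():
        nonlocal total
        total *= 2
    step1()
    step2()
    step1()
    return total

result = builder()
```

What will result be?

Step 1: total = 9.
Step 2: step1(): total = 9 + 12 = 21.
Step 3: step2(): total = 21 * 2 = 42.
Step 4: step1(): total = 42 + 12 = 54. result = 54

The answer is 54.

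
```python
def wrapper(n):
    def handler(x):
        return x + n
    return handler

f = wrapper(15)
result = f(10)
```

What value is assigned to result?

Step 1: wrapper(15) creates a closure that captures n = 15.
Step 2: f(10) calls the closure with x = 10, returning 10 + 15 = 25.
Step 3: result = 25

The answer is 25.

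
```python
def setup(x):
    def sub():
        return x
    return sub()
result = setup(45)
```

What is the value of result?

Step 1: setup(45) binds parameter x = 45.
Step 2: sub() looks up x in enclosing scope and finds the parameter x = 45.
Step 3: result = 45

The answer is 45.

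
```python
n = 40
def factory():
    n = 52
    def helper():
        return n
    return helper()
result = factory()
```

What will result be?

Step 1: n = 40 globally, but factory() defines n = 52 locally.
Step 2: helper() looks up n. Not in local scope, so checks enclosing scope (factory) and finds n = 52.
Step 3: result = 52

The answer is 52.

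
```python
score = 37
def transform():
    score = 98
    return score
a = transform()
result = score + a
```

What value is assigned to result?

Step 1: Global score = 37. transform() returns local score = 98.
Step 2: a = 98. Global score still = 37.
Step 3: result = 37 + 98 = 135

The answer is 135.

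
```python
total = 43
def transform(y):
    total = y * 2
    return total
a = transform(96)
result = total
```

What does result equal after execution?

Step 1: Global total = 43.
Step 2: transform(96) creates local total = 96 * 2 = 192.
Step 3: Global total unchanged because no global keyword. result = 43

The answer is 43.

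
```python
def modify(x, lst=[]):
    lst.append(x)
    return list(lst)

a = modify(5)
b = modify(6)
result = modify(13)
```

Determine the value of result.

Step 1: Default list is shared. list() creates copies for return values.
Step 2: Internal list grows: [5] -> [5, 6] -> [5, 6, 13].
Step 3: result = [5, 6, 13]

The answer is [5, 6, 13].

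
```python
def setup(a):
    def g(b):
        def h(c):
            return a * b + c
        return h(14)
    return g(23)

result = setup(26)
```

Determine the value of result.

Step 1: a = 26, b = 23, c = 14.
Step 2: h() computes a * b + c = 26 * 23 + 14 = 612.
Step 3: result = 612

The answer is 612.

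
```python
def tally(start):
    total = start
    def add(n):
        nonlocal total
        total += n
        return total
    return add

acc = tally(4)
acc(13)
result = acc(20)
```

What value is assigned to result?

Step 1: tally(4) creates closure with total = 4.
Step 2: First acc(13): total = 4 + 13 = 17.
Step 3: Second acc(20): total = 17 + 20 = 37. result = 37

The answer is 37.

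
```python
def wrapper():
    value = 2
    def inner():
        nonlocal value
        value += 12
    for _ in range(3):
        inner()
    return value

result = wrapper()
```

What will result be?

Step 1: value = 2.
Step 2: inner() is called 3 times in a loop, each adding 12 via nonlocal.
Step 3: value = 2 + 12 * 3 = 38

The answer is 38.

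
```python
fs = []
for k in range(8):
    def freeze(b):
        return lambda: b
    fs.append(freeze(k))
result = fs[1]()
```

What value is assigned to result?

Step 1: freeze(k) creates a new scope capturing b = k at call time.
Step 2: fs[1] = freeze(1), so its lambda captures b = 1.
Step 3: result = 1 (closure factory fixes late binding)

The answer is 1.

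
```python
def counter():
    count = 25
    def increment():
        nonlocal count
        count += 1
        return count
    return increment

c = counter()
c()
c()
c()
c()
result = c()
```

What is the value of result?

Step 1: counter() creates closure with count = 25.
Step 2: Each c() call increments count via nonlocal. After 5 calls: 25 + 5 = 30.
Step 3: result = 30

The answer is 30.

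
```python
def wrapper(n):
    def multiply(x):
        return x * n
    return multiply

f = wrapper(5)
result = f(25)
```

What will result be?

Step 1: wrapper(5) returns multiply closure with n = 5.
Step 2: f(25) computes 25 * 5 = 125.
Step 3: result = 125

The answer is 125.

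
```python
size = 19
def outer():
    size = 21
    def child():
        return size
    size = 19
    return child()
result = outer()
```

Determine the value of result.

Step 1: outer() sets size = 21, then later size = 19.
Step 2: child() is called after size is reassigned to 19. Closures capture variables by reference, not by value.
Step 3: result = 19

The answer is 19.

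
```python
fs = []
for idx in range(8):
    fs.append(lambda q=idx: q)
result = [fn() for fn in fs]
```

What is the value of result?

Step 1: Default arg q=idx captures idx at each iteration.
Step 2: Each lambda has its own default: 0, 1, ..., 7.
Step 3: result = [0, 1, 2, 3, 4, 5, 6, 7]

The answer is [0, 1, 2, 3, 4, 5, 6, 7].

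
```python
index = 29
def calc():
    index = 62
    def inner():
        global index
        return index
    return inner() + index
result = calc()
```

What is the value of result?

Step 1: Global index = 29. calc() shadows with local index = 62.
Step 2: inner() uses global keyword, so inner() returns global index = 29.
Step 3: calc() returns 29 + 62 = 91

The answer is 91.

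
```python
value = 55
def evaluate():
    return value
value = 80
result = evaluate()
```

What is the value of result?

Step 1: value is first set to 55, then reassigned to 80.
Step 2: evaluate() is called after the reassignment, so it looks up the current global value = 80.
Step 3: result = 80

The answer is 80.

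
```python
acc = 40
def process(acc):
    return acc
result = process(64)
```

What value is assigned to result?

Step 1: Global acc = 40.
Step 2: process(64) takes parameter acc = 64, which shadows the global.
Step 3: result = 64

The answer is 64.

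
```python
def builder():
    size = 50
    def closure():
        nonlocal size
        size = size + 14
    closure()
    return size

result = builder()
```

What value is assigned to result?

Step 1: builder() sets size = 50.
Step 2: closure() uses nonlocal to modify size in builder's scope: size = 50 + 14 = 64.
Step 3: builder() returns the modified size = 64

The answer is 64.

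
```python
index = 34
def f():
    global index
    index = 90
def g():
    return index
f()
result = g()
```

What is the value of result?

Step 1: index = 34.
Step 2: f() sets global index = 90.
Step 3: g() reads global index = 90. result = 90

The answer is 90.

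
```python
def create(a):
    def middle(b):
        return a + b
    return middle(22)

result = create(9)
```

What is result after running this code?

Step 1: create(9) passes a = 9.
Step 2: middle(22) has b = 22, reads a = 9 from enclosing.
Step 3: result = 9 + 22 = 31

The answer is 31.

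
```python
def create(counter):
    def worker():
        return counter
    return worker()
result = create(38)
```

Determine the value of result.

Step 1: create(38) binds parameter counter = 38.
Step 2: worker() looks up counter in enclosing scope and finds the parameter counter = 38.
Step 3: result = 38

The answer is 38.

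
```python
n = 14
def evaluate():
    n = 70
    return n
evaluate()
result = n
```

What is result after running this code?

Step 1: Global n = 14.
Step 2: evaluate() creates local n = 70 (shadow, not modification).
Step 3: After evaluate() returns, global n is unchanged. result = 14

The answer is 14.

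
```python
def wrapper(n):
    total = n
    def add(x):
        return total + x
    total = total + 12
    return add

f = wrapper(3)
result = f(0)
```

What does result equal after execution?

Step 1: wrapper(3) sets total = 3, then total = 3 + 12 = 15.
Step 2: Closures capture by reference, so add sees total = 15.
Step 3: f(0) returns 15 + 0 = 15

The answer is 15.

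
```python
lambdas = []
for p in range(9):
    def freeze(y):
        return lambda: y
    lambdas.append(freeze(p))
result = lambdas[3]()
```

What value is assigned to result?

Step 1: freeze(p) creates a new scope capturing y = p at call time.
Step 2: lambdas[3] = freeze(3), so its lambda captures y = 3.
Step 3: result = 3 (closure factory fixes late binding)

The answer is 3.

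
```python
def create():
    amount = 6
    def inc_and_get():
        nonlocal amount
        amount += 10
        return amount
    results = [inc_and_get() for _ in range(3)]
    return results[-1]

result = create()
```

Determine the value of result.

Step 1: amount = 6.
Step 2: Three calls to inc_and_get(), each adding 10.
Step 3: Last value = 6 + 10 * 3 = 36

The answer is 36.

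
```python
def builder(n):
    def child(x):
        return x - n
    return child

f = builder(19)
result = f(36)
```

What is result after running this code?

Step 1: builder(19) creates a closure capturing n = 19.
Step 2: f(36) computes 36 - 19 = 17.
Step 3: result = 17

The answer is 17.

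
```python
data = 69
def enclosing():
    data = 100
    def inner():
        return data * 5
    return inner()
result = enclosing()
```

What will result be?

Step 1: enclosing() shadows global data with data = 100.
Step 2: inner() finds data = 100 in enclosing scope, computes 100 * 5 = 500.
Step 3: result = 500

The answer is 500.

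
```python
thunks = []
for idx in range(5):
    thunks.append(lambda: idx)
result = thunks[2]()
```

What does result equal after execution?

Step 1: The loop creates 5 lambdas, all referencing the same variable idx.
Step 2: After the loop, idx = 4 (final value).
Step 3: thunks[2]() looks up idx at call time and finds 4. This is the late binding gotcha. result = 4

The answer is 4.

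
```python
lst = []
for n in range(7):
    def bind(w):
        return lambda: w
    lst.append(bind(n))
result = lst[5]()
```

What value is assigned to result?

Step 1: bind(n) creates a new scope capturing w = n at call time.
Step 2: lst[5] = bind(5), so its lambda captures w = 5.
Step 3: result = 5 (closure factory fixes late binding)

The answer is 5.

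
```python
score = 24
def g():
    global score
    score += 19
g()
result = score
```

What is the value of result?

Step 1: score = 24 globally.
Step 2: g() modifies global score: score += 19 = 43.
Step 3: result = 43

The answer is 43.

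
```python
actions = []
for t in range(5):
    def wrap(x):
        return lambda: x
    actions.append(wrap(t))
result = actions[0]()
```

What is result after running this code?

Step 1: wrap(t) creates a new scope capturing x = t at call time.
Step 2: actions[0] = wrap(0), so its lambda captures x = 0.
Step 3: result = 0 (closure factory fixes late binding)

The answer is 0.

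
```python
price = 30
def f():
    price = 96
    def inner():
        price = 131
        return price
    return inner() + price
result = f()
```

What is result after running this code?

Step 1: f() has local price = 96. inner() has local price = 131.
Step 2: inner() returns its local price = 131.
Step 3: f() returns 131 + its own price (96) = 227

The answer is 227.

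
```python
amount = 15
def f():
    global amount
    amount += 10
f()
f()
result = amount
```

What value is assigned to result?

Step 1: amount = 15.
Step 2: First f(): amount = 15 + 10 = 25.
Step 3: Second f(): amount = 25 + 10 = 35. result = 35

The answer is 35.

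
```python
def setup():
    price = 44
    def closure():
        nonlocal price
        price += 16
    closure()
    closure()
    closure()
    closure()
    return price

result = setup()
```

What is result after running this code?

Step 1: price starts at 44.
Step 2: closure() is called 4 times, each adding 16.
Step 3: price = 44 + 16 * 4 = 108

The answer is 108.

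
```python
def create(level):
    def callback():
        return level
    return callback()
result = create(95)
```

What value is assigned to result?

Step 1: create(95) binds parameter level = 95.
Step 2: callback() looks up level in enclosing scope and finds the parameter level = 95.
Step 3: result = 95

The answer is 95.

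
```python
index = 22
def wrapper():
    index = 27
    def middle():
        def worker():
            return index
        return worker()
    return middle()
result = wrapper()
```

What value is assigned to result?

Step 1: wrapper() defines index = 27. middle() and worker() have no local index.
Step 2: worker() checks local (none), enclosing middle() (none), enclosing wrapper() and finds index = 27.
Step 3: result = 27

The answer is 27.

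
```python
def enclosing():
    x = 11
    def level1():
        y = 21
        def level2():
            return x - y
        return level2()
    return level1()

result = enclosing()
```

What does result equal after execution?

Step 1: x = 11 in enclosing. y = 21 in level1.
Step 2: level2() reads x = 11 and y = 21 from enclosing scopes.
Step 3: result = 11 - 21 = -10

The answer is -10.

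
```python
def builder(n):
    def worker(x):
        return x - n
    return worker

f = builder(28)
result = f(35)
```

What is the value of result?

Step 1: builder(28) creates a closure capturing n = 28.
Step 2: f(35) computes 35 - 28 = 7.
Step 3: result = 7

The answer is 7.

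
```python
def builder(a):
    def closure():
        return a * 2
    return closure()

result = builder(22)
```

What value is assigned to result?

Step 1: builder(22) binds parameter a = 22.
Step 2: closure() accesses a = 22 from enclosing scope.
Step 3: result = 22 * 2 = 44

The answer is 44.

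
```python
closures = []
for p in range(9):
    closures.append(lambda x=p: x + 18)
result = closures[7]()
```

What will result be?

Step 1: Default argument x=p captures p's value at definition time.
Step 2: closures[7] was defined when p = 7, so x defaults to 7.
Step 3: result = 7 + 18 = 25 (default arg fixes the late binding issue)

The answer is 25.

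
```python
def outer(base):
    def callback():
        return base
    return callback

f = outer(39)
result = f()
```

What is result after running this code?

Step 1: outer(39) creates closure capturing base = 39.
Step 2: f() returns the captured base = 39.
Step 3: result = 39

The answer is 39.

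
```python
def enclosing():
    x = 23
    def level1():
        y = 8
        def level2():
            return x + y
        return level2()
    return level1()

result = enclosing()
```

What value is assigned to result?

Step 1: x = 23 in enclosing. y = 8 in level1.
Step 2: level2() reads x = 23 and y = 8 from enclosing scopes.
Step 3: result = 23 + 8 = 31

The answer is 31.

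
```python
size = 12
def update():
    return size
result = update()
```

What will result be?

Step 1: size = 12 is defined in the global scope.
Step 2: update() looks up size. No local size exists, so Python checks the global scope via LEGB rule and finds size = 12.
Step 3: result = 12

The answer is 12.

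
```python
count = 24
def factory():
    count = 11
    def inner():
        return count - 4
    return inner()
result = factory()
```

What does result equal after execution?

Step 1: factory() shadows global count with count = 11.
Step 2: inner() finds count = 11 in enclosing scope, computes 11 - 4 = 7.
Step 3: result = 7

The answer is 7.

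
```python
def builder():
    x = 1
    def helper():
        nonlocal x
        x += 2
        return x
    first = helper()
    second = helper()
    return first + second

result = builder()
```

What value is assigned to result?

Step 1: x starts at 1.
Step 2: First call: x = 1 + 2 = 3, returns 3.
Step 3: Second call: x = 3 + 2 = 5, returns 5.
Step 4: result = 3 + 5 = 8

The answer is 8.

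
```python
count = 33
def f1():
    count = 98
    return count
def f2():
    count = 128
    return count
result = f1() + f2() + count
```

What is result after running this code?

Step 1: Each function shadows global count with its own local.
Step 2: f1() returns 98, f2() returns 128.
Step 3: Global count = 33 is unchanged. result = 98 + 128 + 33 = 259

The answer is 259.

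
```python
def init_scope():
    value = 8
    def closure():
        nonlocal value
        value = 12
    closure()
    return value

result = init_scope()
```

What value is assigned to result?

Step 1: init_scope() sets value = 8.
Step 2: closure() uses nonlocal to reassign value = 12.
Step 3: result = 12

The answer is 12.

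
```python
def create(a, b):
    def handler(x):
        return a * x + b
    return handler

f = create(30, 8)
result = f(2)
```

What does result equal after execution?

Step 1: create(30, 8) captures a = 30, b = 8.
Step 2: f(2) computes 30 * 2 + 8 = 68.
Step 3: result = 68

The answer is 68.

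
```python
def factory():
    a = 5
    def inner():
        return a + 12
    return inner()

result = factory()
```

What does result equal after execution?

Step 1: factory() defines a = 5.
Step 2: inner() reads a = 5 from enclosing scope, returns 5 + 12 = 17.
Step 3: result = 17

The answer is 17.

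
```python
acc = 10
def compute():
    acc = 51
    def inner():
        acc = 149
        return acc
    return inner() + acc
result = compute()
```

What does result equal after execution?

Step 1: compute() has local acc = 51. inner() has local acc = 149.
Step 2: inner() returns its local acc = 149.
Step 3: compute() returns 149 + its own acc (51) = 200

The answer is 200.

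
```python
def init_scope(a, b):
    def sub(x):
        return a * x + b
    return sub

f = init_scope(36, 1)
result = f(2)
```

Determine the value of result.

Step 1: init_scope(36, 1) captures a = 36, b = 1.
Step 2: f(2) computes 36 * 2 + 1 = 73.
Step 3: result = 73

The answer is 73.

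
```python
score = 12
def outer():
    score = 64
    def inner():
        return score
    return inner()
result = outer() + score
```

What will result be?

Step 1: Global score = 12. outer() shadows with score = 64.
Step 2: inner() returns enclosing score = 64. outer() = 64.
Step 3: result = 64 + global score (12) = 76

The answer is 76.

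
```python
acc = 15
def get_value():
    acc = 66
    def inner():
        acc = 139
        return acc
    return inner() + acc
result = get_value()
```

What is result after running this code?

Step 1: get_value() has local acc = 66. inner() has local acc = 139.
Step 2: inner() returns its local acc = 139.
Step 3: get_value() returns 139 + its own acc (66) = 205

The answer is 205.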